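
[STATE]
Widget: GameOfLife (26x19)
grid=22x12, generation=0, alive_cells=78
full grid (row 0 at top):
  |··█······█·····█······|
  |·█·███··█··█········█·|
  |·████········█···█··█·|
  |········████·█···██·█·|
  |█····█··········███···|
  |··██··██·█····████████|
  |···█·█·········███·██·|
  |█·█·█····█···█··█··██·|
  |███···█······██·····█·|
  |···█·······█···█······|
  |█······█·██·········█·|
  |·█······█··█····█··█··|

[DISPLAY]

Gen: 0                    
··█······█·····█······    
·█·███··█··█········█·    
·████········█···█··█·    
········████·█···██·█·    
█····█··········███···    
··██··██·█····████████    
···█·█·········███·██·    
█·█·█····█···█··█··██·    
███···█······██·····█·    
···█·······█···█······    
█······█·██·········█·    
·█······█··█····█··█··    
                          
                          
                          
                          
                          
                          


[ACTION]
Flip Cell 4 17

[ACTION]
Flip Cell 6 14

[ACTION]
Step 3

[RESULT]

Gen: 3                    
··███·················    
██···█····█·······█···    
█······█···█·····█····    
···█·······██····█··█·    
·█·······██·██·····██·    
·██···██····█··█······    
·█····█······█···█·█··    
█·█████······█······█·    
··█·██·····█·█······█·    
············████·███··    
·········████·········    
······················    
                          
                          
                          
                          
                          
                          


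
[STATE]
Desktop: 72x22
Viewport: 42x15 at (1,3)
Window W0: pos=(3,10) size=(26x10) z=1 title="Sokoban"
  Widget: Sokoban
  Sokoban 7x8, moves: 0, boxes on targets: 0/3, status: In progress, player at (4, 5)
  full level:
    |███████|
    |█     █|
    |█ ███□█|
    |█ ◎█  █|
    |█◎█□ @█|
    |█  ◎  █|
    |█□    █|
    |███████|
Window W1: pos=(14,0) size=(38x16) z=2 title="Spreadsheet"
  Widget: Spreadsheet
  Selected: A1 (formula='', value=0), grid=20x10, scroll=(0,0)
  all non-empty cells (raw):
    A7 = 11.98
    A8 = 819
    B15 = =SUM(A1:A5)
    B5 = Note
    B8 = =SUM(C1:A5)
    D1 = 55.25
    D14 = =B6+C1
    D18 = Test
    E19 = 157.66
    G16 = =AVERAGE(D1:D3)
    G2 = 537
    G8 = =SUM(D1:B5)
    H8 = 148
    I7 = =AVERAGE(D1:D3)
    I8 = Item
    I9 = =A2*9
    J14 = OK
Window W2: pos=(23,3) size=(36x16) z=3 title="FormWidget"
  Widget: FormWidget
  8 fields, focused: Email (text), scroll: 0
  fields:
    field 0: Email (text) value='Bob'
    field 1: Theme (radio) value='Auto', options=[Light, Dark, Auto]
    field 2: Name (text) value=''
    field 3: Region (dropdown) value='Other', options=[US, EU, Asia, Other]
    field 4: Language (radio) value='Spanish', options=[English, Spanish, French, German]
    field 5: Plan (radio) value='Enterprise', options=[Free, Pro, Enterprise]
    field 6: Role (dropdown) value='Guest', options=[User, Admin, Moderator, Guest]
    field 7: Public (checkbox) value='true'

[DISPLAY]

             ┃A1:     ┏━━━━━━━━━━━━━━━━━━━
             ┃       A┃ FormWidget        
             ┃--------┠───────────────────
             ┃  1     ┃> Email:      [Bob 
             ┃  2     ┃  Theme:      ( ) L
             ┃  3     ┃  Name:       [    
             ┃  4     ┃  Region:     [Othe
  ┏━━━━━━━━━━┃  5     ┃  Language:   ( ) E
  ┃ Sokoban  ┃  6     ┃  Plan:       ( ) F
  ┠──────────┃  7    1┃  Role:       [Gues
  ┃███████   ┃  8     ┃  Public:     [x]  
  ┃█     █   ┃  9     ┃                   
  ┃█ ███□█   ┗━━━━━━━━┃                   
  ┃█ ◎█  █            ┃                   
  ┃█◎█□ @█            ┃                   


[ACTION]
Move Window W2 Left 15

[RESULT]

       ┏━━━━━━━━━━━━━━━━━━━━━━━━━━━━━━━━━━
       ┃ FormWidget                       
       ┠──────────────────────────────────
       ┃> Email:      [Bob               ]
       ┃  Theme:      ( ) Light  ( ) Dark 
       ┃  Name:       [                  ]
       ┃  Region:     [Other            ▼]
  ┏━━━━┃  Language:   ( ) English  (●) Spa
  ┃ Sok┃  Plan:       ( ) Free  ( ) Pro  (
  ┠────┃  Role:       [Guest            ▼]
  ┃████┃  Public:     [x]                 
  ┃█   ┃                                  
  ┃█ ██┃                                  
  ┃█ ◎█┃                                  
  ┃█◎█□┃                                  


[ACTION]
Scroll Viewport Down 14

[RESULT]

       ┃  Theme:      ( ) Light  ( ) Dark 
       ┃  Name:       [                  ]
       ┃  Region:     [Other            ▼]
  ┏━━━━┃  Language:   ( ) English  (●) Spa
  ┃ Sok┃  Plan:       ( ) Free  ( ) Pro  (
  ┠────┃  Role:       [Guest            ▼]
  ┃████┃  Public:     [x]                 
  ┃█   ┃                                  
  ┃█ ██┃                                  
  ┃█ ◎█┃                                  
  ┃█◎█□┃                                  
  ┃█  ◎┗━━━━━━━━━━━━━━━━━━━━━━━━━━━━━━━━━━
  ┗━━━━━━━━━━━━━━━━━━━━━━━━┛              
                                          
                                          


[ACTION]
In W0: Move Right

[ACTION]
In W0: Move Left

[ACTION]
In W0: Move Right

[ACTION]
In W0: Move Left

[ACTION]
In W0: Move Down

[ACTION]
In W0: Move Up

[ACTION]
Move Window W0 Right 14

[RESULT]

       ┃  Theme:      ( ) Light  ( ) Dark 
       ┃  Name:       [                  ]
       ┃  Region:     [Other            ▼]
       ┃  Language:   ( ) English  (●) Spa
       ┃  Plan:       ( ) Free  ( ) Pro  (
       ┃  Role:       [Guest            ▼]
       ┃  Public:     [x]                 
       ┃                                  
       ┃                                  
       ┃                                  
       ┃                                  
       ┗━━━━━━━━━━━━━━━━━━━━━━━━━━━━━━━━━━
                ┗━━━━━━━━━━━━━━━━━━━━━━━━┛
                                          
                                          


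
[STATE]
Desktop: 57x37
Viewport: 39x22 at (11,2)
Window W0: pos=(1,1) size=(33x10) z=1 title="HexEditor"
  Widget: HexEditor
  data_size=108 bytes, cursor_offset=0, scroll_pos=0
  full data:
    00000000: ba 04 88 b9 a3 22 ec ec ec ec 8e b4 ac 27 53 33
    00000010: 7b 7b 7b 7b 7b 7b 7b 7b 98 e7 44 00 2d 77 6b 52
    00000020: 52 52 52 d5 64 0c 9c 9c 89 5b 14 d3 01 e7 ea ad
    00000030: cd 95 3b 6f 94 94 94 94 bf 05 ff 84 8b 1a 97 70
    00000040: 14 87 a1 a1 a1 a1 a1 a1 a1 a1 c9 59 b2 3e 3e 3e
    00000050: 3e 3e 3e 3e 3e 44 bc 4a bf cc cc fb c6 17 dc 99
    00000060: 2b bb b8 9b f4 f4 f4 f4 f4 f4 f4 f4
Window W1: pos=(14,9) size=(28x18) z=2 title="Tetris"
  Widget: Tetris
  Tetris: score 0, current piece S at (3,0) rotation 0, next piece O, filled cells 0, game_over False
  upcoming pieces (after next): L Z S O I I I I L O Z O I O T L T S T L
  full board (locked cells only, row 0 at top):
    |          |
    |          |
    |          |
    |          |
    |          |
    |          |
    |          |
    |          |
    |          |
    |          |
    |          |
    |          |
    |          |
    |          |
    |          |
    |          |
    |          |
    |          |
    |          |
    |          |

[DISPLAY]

r                     ┃                
──────────────────────┨                
 BA 04 88 b9 a3 22 ec ┃                
 7b 7b 7b 7b 7b 7b 7b ┃                
 52 52 52 d5 64 0c 9c ┃                
 cd 95 3b 6f 94 94 94 ┃                
 14 87 a1 a1 a1 a1 a1 ┃                
 3e┏━━━━━━━━━━━━━━━━━━━━━━━━━━┓        
━━━┃ Tetris                   ┃        
   ┠──────────────────────────┨        
   ┃          │Next:          ┃        
   ┃          │▓▓             ┃        
   ┃          │▓▓             ┃        
   ┃          │               ┃        
   ┃          │               ┃        
   ┃          │               ┃        
   ┃          │Score:         ┃        
   ┃          │0              ┃        
   ┃          │               ┃        
   ┃          │               ┃        
   ┃          │               ┃        
   ┃          │               ┃        


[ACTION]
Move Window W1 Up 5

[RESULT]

r                     ┃                
──────────────────────┨                
 BA┏━━━━━━━━━━━━━━━━━━━━━━━━━━┓        
 7b┃ Tetris                   ┃        
 52┠──────────────────────────┨        
 cd┃          │Next:          ┃        
 14┃          │▓▓             ┃        
 3e┃          │▓▓             ┃        
━━━┃          │               ┃        
   ┃          │               ┃        
   ┃          │               ┃        
   ┃          │Score:         ┃        
   ┃          │0              ┃        
   ┃          │               ┃        
   ┃          │               ┃        
   ┃          │               ┃        
   ┃          │               ┃        
   ┃          │               ┃        
   ┃          │               ┃        
   ┗━━━━━━━━━━━━━━━━━━━━━━━━━━┛        
                                       
                                       


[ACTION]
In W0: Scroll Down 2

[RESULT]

r                     ┃                
──────────────────────┨                
 52┏━━━━━━━━━━━━━━━━━━━━━━━━━━┓        
 cd┃ Tetris                   ┃        
 14┠──────────────────────────┨        
 3e┃          │Next:          ┃        
 2b┃          │▓▓             ┃        
   ┃          │▓▓             ┃        
━━━┃          │               ┃        
   ┃          │               ┃        
   ┃          │               ┃        
   ┃          │Score:         ┃        
   ┃          │0              ┃        
   ┃          │               ┃        
   ┃          │               ┃        
   ┃          │               ┃        
   ┃          │               ┃        
   ┃          │               ┃        
   ┃          │               ┃        
   ┗━━━━━━━━━━━━━━━━━━━━━━━━━━┛        
                                       
                                       


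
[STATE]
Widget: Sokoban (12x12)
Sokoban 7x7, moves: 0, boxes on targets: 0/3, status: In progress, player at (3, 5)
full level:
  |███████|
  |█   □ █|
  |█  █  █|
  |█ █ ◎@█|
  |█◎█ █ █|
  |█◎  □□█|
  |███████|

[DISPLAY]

███████     
█   □ █     
█  █  █     
█ █ ◎@█     
█◎█ █ █     
█◎  □□█     
███████     
Moves: 0  0/
            
            
            
            


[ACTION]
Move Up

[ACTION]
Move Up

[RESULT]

███████     
█   □@█     
█  █  █     
█ █ ◎ █     
█◎█ █ █     
█◎  □□█     
███████     
Moves: 2  0/
            
            
            
            


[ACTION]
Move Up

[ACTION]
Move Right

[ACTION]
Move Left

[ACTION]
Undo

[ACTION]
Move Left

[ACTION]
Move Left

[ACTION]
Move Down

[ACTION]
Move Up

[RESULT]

███████     
█ □@  █     
█  █  █     
█ █ ◎ █     
█◎█ █ █     
█◎  □□█     
███████     
Moves: 4  0/
            
            
            
            


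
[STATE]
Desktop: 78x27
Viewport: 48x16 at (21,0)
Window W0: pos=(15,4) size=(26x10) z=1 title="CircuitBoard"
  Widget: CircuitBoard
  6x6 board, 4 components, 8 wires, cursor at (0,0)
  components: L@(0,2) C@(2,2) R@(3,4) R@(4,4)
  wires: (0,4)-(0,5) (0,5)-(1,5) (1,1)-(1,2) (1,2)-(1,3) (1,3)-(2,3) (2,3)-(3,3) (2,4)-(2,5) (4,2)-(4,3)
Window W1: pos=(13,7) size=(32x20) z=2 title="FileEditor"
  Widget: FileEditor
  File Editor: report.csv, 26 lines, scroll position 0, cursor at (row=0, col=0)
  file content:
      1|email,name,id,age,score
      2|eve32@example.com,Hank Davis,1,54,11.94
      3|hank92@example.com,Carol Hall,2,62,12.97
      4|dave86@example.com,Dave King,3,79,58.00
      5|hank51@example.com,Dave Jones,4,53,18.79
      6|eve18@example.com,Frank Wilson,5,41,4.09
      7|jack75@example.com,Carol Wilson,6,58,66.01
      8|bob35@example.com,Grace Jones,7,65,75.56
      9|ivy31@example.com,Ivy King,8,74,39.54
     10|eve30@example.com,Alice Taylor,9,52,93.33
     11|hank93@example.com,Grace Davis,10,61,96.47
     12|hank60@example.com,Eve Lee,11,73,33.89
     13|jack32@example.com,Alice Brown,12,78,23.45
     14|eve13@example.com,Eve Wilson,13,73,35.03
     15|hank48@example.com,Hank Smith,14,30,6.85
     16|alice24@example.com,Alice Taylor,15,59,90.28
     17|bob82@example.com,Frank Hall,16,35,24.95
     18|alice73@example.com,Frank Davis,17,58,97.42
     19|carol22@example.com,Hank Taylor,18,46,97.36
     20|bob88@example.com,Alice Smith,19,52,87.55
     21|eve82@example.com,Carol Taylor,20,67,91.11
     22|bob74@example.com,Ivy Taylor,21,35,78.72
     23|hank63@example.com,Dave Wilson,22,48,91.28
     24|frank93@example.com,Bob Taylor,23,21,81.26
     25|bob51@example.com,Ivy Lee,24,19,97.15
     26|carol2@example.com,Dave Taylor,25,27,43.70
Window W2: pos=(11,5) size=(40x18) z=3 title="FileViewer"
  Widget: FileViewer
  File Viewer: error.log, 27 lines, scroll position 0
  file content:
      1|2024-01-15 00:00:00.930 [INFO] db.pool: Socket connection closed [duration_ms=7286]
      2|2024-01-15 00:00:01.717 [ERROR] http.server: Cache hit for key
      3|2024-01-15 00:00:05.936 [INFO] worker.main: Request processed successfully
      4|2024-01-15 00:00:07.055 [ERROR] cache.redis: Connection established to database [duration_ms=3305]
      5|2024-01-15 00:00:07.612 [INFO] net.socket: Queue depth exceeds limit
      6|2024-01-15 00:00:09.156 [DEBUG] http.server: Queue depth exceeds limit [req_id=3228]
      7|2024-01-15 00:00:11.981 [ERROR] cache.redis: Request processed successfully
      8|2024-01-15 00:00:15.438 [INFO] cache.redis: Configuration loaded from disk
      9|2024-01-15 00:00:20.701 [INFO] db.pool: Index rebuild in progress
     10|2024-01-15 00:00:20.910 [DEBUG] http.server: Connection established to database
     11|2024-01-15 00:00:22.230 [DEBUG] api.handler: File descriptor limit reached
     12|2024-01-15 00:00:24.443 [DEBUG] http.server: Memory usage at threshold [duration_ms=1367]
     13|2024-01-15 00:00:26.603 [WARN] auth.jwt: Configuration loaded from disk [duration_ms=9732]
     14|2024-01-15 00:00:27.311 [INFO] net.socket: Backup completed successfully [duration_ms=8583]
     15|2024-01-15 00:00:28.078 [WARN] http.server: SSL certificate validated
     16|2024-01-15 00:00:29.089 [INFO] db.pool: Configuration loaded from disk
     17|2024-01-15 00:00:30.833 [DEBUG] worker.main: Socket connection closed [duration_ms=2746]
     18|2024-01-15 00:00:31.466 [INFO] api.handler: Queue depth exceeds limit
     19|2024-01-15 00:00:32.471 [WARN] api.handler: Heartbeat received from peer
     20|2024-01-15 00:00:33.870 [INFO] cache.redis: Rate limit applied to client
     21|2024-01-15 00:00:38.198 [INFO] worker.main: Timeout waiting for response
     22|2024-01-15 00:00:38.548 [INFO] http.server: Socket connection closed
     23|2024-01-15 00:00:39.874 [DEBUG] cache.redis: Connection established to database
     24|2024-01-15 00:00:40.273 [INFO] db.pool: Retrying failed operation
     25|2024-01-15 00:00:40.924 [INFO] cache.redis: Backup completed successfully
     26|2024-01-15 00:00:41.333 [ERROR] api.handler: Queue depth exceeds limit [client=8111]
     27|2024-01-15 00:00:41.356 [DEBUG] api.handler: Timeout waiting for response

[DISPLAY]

                                                
                                                
                                                
                                                
━━━━━━━━━━━━━━━━━━━┓                            
━━━━━━━━━━━━━━━━━━━━━━━━━━━━━┓                  
er                           ┃                  
─────────────────────────────┨                  
5 00:00:00.930 [INFO] db.poo▲┃                  
5 00:00:01.717 [ERROR] http.█┃                  
5 00:00:05.936 [INFO] worker░┃                  
5 00:00:07.055 [ERROR] cache░┃                  
5 00:00:07.612 [INFO] net.so░┃                  
5 00:00:09.156 [DEBUG] http.░┃                  
5 00:00:11.981 [ERROR] cache░┃                  
5 00:00:15.438 [INFO] cache.░┃                  


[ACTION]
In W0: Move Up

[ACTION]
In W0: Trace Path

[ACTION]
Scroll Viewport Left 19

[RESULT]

                                                
                                                
                                                
                                                
             ┏━━━━━━━━━━━━━━━━━━━━━━━━┓         
         ┏━━━━━━━━━━━━━━━━━━━━━━━━━━━━━━━━━━━━━━
         ┃ FileViewer                           
         ┠──────────────────────────────────────
         ┃2024-01-15 00:00:00.930 [INFO] db.poo▲
         ┃2024-01-15 00:00:01.717 [ERROR] http.█
         ┃2024-01-15 00:00:05.936 [INFO] worker░
         ┃2024-01-15 00:00:07.055 [ERROR] cache░
         ┃2024-01-15 00:00:07.612 [INFO] net.so░
         ┃2024-01-15 00:00:09.156 [DEBUG] http.░
         ┃2024-01-15 00:00:11.981 [ERROR] cache░
         ┃2024-01-15 00:00:15.438 [INFO] cache.░


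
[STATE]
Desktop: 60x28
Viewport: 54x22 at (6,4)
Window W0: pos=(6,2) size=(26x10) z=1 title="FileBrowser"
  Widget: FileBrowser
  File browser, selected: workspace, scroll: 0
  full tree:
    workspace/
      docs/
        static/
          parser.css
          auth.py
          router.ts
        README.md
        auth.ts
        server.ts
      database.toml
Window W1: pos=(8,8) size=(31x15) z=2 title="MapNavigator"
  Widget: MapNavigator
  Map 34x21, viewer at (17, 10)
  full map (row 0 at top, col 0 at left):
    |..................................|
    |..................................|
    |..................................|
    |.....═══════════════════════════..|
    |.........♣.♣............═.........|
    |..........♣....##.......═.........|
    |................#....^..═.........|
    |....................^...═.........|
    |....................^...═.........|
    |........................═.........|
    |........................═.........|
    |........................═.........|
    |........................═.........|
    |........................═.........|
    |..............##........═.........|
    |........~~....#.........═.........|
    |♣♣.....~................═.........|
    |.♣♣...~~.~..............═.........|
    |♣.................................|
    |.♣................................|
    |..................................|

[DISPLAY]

┠────────────────────────┨                            
┃> [-] workspace/        ┃                            
┃    [+] docs/           ┃                            
┃    database.toml       ┃                            
┃ ┏━━━━━━━━━━━━━━━━━━━━━━━━━━━━━┓                     
┃ ┃ MapNavigator                ┃                     
┃ ┠─────────────────────────────┨                     
┗━┃.......♣....##.......═.......┃                     
  ┃.............#....^..═.......┃                     
  ┃.................^...═.......┃                     
  ┃.................^...═.......┃                     
  ┃.....................═.......┃                     
  ┃..............@......═.......┃                     
  ┃.....................═.......┃                     
  ┃.....................═.......┃                     
  ┃.....................═.......┃                     
  ┃...........##........═.......┃                     
  ┃.....~~....#.........═.......┃                     
  ┗━━━━━━━━━━━━━━━━━━━━━━━━━━━━━┛                     
                                                      
                                                      
                                                      


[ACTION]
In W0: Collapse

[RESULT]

┠────────────────────────┨                            
┃> [+] workspace/        ┃                            
┃                        ┃                            
┃                        ┃                            
┃ ┏━━━━━━━━━━━━━━━━━━━━━━━━━━━━━┓                     
┃ ┃ MapNavigator                ┃                     
┃ ┠─────────────────────────────┨                     
┗━┃.......♣....##.......═.......┃                     
  ┃.............#....^..═.......┃                     
  ┃.................^...═.......┃                     
  ┃.................^...═.......┃                     
  ┃.....................═.......┃                     
  ┃..............@......═.......┃                     
  ┃.....................═.......┃                     
  ┃.....................═.......┃                     
  ┃.....................═.......┃                     
  ┃...........##........═.......┃                     
  ┃.....~~....#.........═.......┃                     
  ┗━━━━━━━━━━━━━━━━━━━━━━━━━━━━━┛                     
                                                      
                                                      
                                                      


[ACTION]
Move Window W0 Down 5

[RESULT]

                                                      
                                                      
                                                      
┏━━━━━━━━━━━━━━━━━━━━━━━━┓                            
┃ ┏━━━━━━━━━━━━━━━━━━━━━━━━━━━━━┓                     
┠─┃ MapNavigator                ┃                     
┃>┠─────────────────────────────┨                     
┃ ┃.......♣....##.......═.......┃                     
┃ ┃.............#....^..═.......┃                     
┃ ┃.................^...═.......┃                     
┃ ┃.................^...═.......┃                     
┃ ┃.....................═.......┃                     
┗━┃..............@......═.......┃                     
  ┃.....................═.......┃                     
  ┃.....................═.......┃                     
  ┃.....................═.......┃                     
  ┃...........##........═.......┃                     
  ┃.....~~....#.........═.......┃                     
  ┗━━━━━━━━━━━━━━━━━━━━━━━━━━━━━┛                     
                                                      
                                                      
                                                      


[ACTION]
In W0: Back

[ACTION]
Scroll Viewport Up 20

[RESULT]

                                                      
                                                      
                                                      
                                                      
                                                      
                                                      
                                                      
┏━━━━━━━━━━━━━━━━━━━━━━━━┓                            
┃ ┏━━━━━━━━━━━━━━━━━━━━━━━━━━━━━┓                     
┠─┃ MapNavigator                ┃                     
┃>┠─────────────────────────────┨                     
┃ ┃.......♣....##.......═.......┃                     
┃ ┃.............#....^..═.......┃                     
┃ ┃.................^...═.......┃                     
┃ ┃.................^...═.......┃                     
┃ ┃.....................═.......┃                     
┗━┃..............@......═.......┃                     
  ┃.....................═.......┃                     
  ┃.....................═.......┃                     
  ┃.....................═.......┃                     
  ┃...........##........═.......┃                     
  ┃.....~~....#.........═.......┃                     


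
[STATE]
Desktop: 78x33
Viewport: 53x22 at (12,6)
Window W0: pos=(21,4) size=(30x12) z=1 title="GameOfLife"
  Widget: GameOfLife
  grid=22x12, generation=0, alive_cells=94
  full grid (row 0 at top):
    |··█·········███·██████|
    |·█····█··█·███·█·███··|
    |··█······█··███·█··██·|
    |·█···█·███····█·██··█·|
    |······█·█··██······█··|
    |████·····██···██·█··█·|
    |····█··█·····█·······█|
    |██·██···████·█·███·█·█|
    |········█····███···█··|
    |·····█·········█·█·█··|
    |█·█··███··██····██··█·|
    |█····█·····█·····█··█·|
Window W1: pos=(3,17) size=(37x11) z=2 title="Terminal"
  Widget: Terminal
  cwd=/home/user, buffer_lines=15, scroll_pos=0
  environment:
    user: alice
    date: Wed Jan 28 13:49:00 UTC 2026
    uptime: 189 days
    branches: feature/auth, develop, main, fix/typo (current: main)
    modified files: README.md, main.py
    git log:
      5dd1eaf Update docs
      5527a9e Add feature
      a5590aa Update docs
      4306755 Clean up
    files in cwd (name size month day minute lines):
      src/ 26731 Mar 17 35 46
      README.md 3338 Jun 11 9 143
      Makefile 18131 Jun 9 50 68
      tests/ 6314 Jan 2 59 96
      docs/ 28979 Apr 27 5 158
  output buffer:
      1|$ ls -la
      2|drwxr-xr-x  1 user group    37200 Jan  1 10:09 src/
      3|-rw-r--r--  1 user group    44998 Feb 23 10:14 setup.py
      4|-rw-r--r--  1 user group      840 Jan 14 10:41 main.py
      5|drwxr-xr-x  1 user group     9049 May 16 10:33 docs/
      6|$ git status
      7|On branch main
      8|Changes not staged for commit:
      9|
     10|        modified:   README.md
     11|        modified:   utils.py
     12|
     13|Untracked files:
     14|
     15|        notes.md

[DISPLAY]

         ┠────────────────────────────┨              
         ┃Gen: 0                      ┃              
         ┃··█······█··███·█··██·      ┃              
         ┃·█···█·███····█·██··█·      ┃              
         ┃······█·█··██······█··      ┃              
         ┃████·····██···██·█··█·      ┃              
         ┃····█··█·····█·······█      ┃              
         ┃██·██···████·█·███·█·█      ┃              
         ┃········█····███···█··      ┃              
         ┗━━━━━━━━━━━━━━━━━━━━━━━━━━━━┛              
                                                     
━━━━━━━━━━━━━━━━━━━━━━━━━━━┓                         
l                          ┃                         
───────────────────────────┨                         
                           ┃                         
-x  1 user group    37200 J┃                         
--  1 user group    44998 F┃                         
--  1 user group      840 J┃                         
-x  1 user group     9049 M┃                         
atus                       ┃                         
h main                     ┃                         
━━━━━━━━━━━━━━━━━━━━━━━━━━━┛                         


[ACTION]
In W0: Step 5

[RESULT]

         ┠────────────────────────────┨              
         ┃Gen: 5                      ┃              
         ┃█········█····███·█···      ┃              
         ┃··█··█·······████·····      ┃              
         ┃█·█·█······█████··██··      ┃              
         ┃··█·██··██····█·█·····      ┃              
         ┃······█·········█████·      ┃              
         ┃······█·····█·········      ┃              
         ┃········█·█···██····█·      ┃              
         ┗━━━━━━━━━━━━━━━━━━━━━━━━━━━━┛              
                                                     
━━━━━━━━━━━━━━━━━━━━━━━━━━━┓                         
l                          ┃                         
───────────────────────────┨                         
                           ┃                         
-x  1 user group    37200 J┃                         
--  1 user group    44998 F┃                         
--  1 user group      840 J┃                         
-x  1 user group     9049 M┃                         
atus                       ┃                         
h main                     ┃                         
━━━━━━━━━━━━━━━━━━━━━━━━━━━┛                         


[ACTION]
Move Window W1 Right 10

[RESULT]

         ┠────────────────────────────┨              
         ┃Gen: 5                      ┃              
         ┃█········█····███·█···      ┃              
         ┃··█··█·······████·····      ┃              
         ┃█·█·█······█████··██··      ┃              
         ┃··█·██··██····█·█·····      ┃              
         ┃······█·········█████·      ┃              
         ┃······█·····█·········      ┃              
         ┃········█·█···██····█·      ┃              
         ┗━━━━━━━━━━━━━━━━━━━━━━━━━━━━┛              
                                                     
 ┏━━━━━━━━━━━━━━━━━━━━━━━━━━━━━━━━━━━┓               
 ┃ Terminal                          ┃               
 ┠───────────────────────────────────┨               
 ┃$ ls -la                           ┃               
 ┃drwxr-xr-x  1 user group    37200 J┃               
 ┃-rw-r--r--  1 user group    44998 F┃               
 ┃-rw-r--r--  1 user group      840 J┃               
 ┃drwxr-xr-x  1 user group     9049 M┃               
 ┃$ git status                       ┃               
 ┃On branch main                     ┃               
 ┗━━━━━━━━━━━━━━━━━━━━━━━━━━━━━━━━━━━┛               


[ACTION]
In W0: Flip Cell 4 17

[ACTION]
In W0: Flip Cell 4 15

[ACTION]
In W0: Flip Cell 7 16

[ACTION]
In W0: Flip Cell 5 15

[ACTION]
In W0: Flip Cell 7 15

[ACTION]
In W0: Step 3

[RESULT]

         ┠────────────────────────────┨              
         ┃Gen: 8                      ┃              
         ┃···········█···███····      ┃              
         ┃···██············█····      ┃              
         ┃··█···█··········██···      ┃              
         ┃···█···█······█··█····      ┃              
         ┃········█·······█·█···      ┃              
         ┃·····█··█·······█···█·      ┃              
         ┃···········█··········      ┃              
         ┗━━━━━━━━━━━━━━━━━━━━━━━━━━━━┛              
                                                     
 ┏━━━━━━━━━━━━━━━━━━━━━━━━━━━━━━━━━━━┓               
 ┃ Terminal                          ┃               
 ┠───────────────────────────────────┨               
 ┃$ ls -la                           ┃               
 ┃drwxr-xr-x  1 user group    37200 J┃               
 ┃-rw-r--r--  1 user group    44998 F┃               
 ┃-rw-r--r--  1 user group      840 J┃               
 ┃drwxr-xr-x  1 user group     9049 M┃               
 ┃$ git status                       ┃               
 ┃On branch main                     ┃               
 ┗━━━━━━━━━━━━━━━━━━━━━━━━━━━━━━━━━━━┛               


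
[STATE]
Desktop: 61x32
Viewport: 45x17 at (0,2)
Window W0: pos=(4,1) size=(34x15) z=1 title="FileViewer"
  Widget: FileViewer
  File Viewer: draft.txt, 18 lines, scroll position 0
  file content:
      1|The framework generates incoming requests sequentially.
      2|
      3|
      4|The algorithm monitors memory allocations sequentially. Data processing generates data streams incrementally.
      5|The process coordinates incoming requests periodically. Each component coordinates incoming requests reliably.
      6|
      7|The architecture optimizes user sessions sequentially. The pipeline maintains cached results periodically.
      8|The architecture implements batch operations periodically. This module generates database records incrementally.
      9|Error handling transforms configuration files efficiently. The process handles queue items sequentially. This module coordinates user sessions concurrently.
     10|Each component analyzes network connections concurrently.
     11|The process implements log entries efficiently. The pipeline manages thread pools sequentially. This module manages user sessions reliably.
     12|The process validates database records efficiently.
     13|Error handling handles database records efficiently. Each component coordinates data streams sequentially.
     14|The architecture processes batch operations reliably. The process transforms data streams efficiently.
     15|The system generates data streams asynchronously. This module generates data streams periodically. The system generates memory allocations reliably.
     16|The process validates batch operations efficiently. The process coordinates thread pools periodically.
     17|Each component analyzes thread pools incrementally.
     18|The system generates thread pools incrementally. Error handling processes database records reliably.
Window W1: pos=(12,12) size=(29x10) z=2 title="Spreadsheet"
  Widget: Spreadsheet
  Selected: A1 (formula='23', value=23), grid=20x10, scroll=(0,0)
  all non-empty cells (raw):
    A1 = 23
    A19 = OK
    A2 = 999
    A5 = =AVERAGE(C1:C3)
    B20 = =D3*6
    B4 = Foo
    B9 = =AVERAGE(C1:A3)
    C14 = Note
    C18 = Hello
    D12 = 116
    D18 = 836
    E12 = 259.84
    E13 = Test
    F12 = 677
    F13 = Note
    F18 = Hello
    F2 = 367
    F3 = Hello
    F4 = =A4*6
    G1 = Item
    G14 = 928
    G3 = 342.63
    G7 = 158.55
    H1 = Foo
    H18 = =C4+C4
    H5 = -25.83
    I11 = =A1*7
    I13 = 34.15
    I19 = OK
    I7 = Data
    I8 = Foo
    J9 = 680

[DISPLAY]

    ┃ FileViewer                     ┃       
    ┠────────────────────────────────┨       
    ┃The framework generates incomin▲┃       
    ┃                               █┃       
    ┃                               ░┃       
    ┃The algorithm monitors memory a░┃       
    ┃The process coordinates incomin░┃       
    ┃                               ░┃       
    ┃The architecture optimizes user░┃       
    ┃The architecture implements bat░┃       
    ┃Error h┏━━━━━━━━━━━━━━━━━━━━━━━━━━━┓    
    ┃Each co┃ Spreadsheet               ┃    
    ┃The pro┠───────────────────────────┨    
    ┗━━━━━━━┃A1: 23                     ┃    
            ┃       A       B       C   ┃    
            ┃---------------------------┃    
            ┃  1     [23]       0       ┃    


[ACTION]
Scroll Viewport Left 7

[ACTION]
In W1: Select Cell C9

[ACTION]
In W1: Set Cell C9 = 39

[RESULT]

    ┃ FileViewer                     ┃       
    ┠────────────────────────────────┨       
    ┃The framework generates incomin▲┃       
    ┃                               █┃       
    ┃                               ░┃       
    ┃The algorithm monitors memory a░┃       
    ┃The process coordinates incomin░┃       
    ┃                               ░┃       
    ┃The architecture optimizes user░┃       
    ┃The architecture implements bat░┃       
    ┃Error h┏━━━━━━━━━━━━━━━━━━━━━━━━━━━┓    
    ┃Each co┃ Spreadsheet               ┃    
    ┃The pro┠───────────────────────────┨    
    ┗━━━━━━━┃C9: 39                     ┃    
            ┃       A       B       C   ┃    
            ┃---------------------------┃    
            ┃  1       23       0       ┃    


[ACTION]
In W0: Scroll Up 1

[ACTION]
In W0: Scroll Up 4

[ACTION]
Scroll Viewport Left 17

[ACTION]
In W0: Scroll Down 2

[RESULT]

    ┃ FileViewer                     ┃       
    ┠────────────────────────────────┨       
    ┃                               ▲┃       
    ┃The algorithm monitors memory a░┃       
    ┃The process coordinates incomin░┃       
    ┃                               █┃       
    ┃The architecture optimizes user░┃       
    ┃The architecture implements bat░┃       
    ┃Error handling transforms confi░┃       
    ┃Each component analyzes network░┃       
    ┃The pro┏━━━━━━━━━━━━━━━━━━━━━━━━━━━┓    
    ┃The pro┃ Spreadsheet               ┃    
    ┃Error h┠───────────────────────────┨    
    ┗━━━━━━━┃C9: 39                     ┃    
            ┃       A       B       C   ┃    
            ┃---------------------------┃    
            ┃  1       23       0       ┃    
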